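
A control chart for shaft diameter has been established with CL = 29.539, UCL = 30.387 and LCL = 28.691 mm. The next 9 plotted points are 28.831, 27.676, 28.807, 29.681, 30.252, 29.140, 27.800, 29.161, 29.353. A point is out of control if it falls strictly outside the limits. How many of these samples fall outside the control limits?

Compare each point to [28.691, 30.387]: sample 2 = 27.676 < LCL; sample 7 = 27.800 < LCL.

2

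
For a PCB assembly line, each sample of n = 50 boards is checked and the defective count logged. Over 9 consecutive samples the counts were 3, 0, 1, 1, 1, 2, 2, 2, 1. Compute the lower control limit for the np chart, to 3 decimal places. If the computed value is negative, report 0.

0.000

p̄ = Σdᵢ / (k·n) = 13 / (9 × 50) = 0.02889
LCL = np̄ − 3·√(np̄(1−p̄)) = 1.4444 − 3 × 1.1844 = -2.1086 → 0 (negative, so LCL = 0)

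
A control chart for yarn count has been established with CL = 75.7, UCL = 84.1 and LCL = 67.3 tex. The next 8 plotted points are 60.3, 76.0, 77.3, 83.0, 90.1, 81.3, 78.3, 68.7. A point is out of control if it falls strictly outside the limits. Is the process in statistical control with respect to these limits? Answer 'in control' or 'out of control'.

out of control

Compare each point to [67.3, 84.1]: sample 1 = 60.3 < LCL; sample 5 = 90.1 > UCL.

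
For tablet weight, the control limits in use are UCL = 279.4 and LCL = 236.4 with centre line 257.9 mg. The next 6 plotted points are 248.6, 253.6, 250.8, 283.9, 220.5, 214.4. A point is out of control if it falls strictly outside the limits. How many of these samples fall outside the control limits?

3

Compare each point to [236.4, 279.4]: sample 4 = 283.9 > UCL; sample 5 = 220.5 < LCL; sample 6 = 214.4 < LCL.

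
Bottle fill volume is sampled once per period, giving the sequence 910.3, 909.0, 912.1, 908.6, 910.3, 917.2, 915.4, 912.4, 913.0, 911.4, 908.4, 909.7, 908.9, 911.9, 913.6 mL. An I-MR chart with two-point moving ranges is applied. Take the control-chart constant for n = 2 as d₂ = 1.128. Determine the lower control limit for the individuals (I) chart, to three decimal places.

905.154

X̄ = (910.3 + 909.0 + 912.1 + 908.6 + 910.3 + 917.2 + 915.4 + 912.4 + 913.0 + 911.4 + 908.4 + 909.7 + 908.9 + 911.9 + 913.6) / 15 = 911.4800
Moving ranges: 1.3, 3.1, 3.5, 1.7, 6.9, 1.8, 3.0, 0.6, 1.6, 3.0, 1.3, 0.8, 3.0, 1.7; M̄R̄ = 33.3000 / 14 = 2.3786
LCL = X̄ − 3·M̄R̄/d₂ = 911.4800 − 3 × 2.3786 / 1.128 = 905.1540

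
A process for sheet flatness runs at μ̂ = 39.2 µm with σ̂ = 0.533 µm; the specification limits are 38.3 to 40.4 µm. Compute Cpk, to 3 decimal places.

0.563

Cpu = (USL − μ̂) / (3σ̂) = (40.4 − 39.2) / (3 × 0.533) = 0.7505; Cpl = (μ̂ − LSL) / (3σ̂) = (39.2 − 38.3) / (3 × 0.533) = 0.5629; Cpk = min(Cpu, Cpl) = 0.5629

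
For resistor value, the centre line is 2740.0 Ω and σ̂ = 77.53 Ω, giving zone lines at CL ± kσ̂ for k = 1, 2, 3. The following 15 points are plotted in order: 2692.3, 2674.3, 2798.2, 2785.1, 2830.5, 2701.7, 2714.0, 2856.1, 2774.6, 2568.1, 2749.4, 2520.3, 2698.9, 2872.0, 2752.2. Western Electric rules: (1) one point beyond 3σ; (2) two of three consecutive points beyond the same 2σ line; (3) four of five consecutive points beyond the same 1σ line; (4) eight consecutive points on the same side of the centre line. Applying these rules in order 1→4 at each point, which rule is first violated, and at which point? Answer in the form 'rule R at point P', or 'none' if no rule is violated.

Zone of each point (C = within 1σ̂, B = 1σ̂–2σ̂, A = 2σ̂–3σ̂, * = beyond 3σ̂; sign = side of CL): 1:-C, 2:-C, 3:+C, 4:+C, 5:+B, 6:-C, 7:-C, 8:+B, 9:+C, 10:-A, 11:+C, 12:-A, 13:-C, 14:+B, 15:+C
Rule 2 (two of three consecutive points beyond the same 2σ limit) is satisfied at point 12.

rule 2 at point 12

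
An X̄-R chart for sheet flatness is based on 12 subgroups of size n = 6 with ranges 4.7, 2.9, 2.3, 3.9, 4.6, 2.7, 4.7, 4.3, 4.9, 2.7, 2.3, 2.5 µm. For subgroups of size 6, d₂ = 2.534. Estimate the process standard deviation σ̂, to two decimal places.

1.40

R̄ = (4.7 + 2.9 + 2.3 + 3.9 + 4.6 + 2.7 + 4.7 + 4.3 + 4.9 + 2.7 + 2.3 + 2.5) / 12 = 3.5417
σ̂ = R̄ / d₂ = 3.5417 / 2.534 = 1.3977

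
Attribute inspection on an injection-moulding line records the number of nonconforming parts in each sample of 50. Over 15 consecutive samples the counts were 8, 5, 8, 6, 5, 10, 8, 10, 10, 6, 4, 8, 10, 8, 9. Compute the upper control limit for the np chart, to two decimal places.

15.31

p̄ = Σdᵢ / (k·n) = 115 / (15 × 50) = 0.15333
UCL = np̄ + 3·√(np̄(1−p̄)) = 7.6667 + 3 × √(7.6667×0.84667) = 7.6667 + 3 × 2.5478 = 15.3100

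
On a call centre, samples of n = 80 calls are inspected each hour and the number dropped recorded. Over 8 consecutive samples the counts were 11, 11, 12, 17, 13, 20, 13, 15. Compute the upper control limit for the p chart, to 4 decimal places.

p̄ = Σdᵢ / (k·n) = 112 / (8 × 80) = 0.17500
UCL = p̄ + 3·√(p̄(1−p̄)/n) = 0.17500 + 3 × √(0.17500×0.82500/80) = 0.17500 + 3 × 0.04248 = 0.30244

0.3024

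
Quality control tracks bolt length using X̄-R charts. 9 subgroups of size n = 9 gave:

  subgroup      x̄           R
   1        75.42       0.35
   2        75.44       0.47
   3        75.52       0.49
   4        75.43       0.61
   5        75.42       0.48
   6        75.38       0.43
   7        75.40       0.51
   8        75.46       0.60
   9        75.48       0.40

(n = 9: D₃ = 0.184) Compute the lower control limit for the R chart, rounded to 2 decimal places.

0.09

R̄ = (0.35 + 0.47 + 0.49 + 0.61 + 0.48 + 0.43 + 0.51 + 0.60 + 0.40) / 9 = 4.3400 / 9 = 0.4822
LCL_R = D₃·R̄ = 0.184 × 0.4822 = 0.0887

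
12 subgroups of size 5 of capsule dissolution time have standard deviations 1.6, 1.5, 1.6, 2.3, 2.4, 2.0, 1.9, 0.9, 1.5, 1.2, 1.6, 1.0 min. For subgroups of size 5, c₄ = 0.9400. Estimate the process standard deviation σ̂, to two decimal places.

s̄ = (1.6 + 1.5 + 1.6 + 2.3 + 2.4 + 2.0 + 1.9 + 0.9 + 1.5 + 1.2 + 1.6 + 1.0) / 12 = 1.6250
σ̂ = s̄ / c₄ = 1.6250 / 0.9400 = 1.7287

1.73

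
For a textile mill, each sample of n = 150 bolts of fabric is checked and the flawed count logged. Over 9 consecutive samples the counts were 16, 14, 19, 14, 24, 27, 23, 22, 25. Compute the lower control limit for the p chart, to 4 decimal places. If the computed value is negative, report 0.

p̄ = Σdᵢ / (k·n) = 184 / (9 × 150) = 0.13630
LCL = p̄ − 3·√(p̄(1−p̄)/n) = 0.13630 − 3 × 0.02801 = 0.05225

0.0523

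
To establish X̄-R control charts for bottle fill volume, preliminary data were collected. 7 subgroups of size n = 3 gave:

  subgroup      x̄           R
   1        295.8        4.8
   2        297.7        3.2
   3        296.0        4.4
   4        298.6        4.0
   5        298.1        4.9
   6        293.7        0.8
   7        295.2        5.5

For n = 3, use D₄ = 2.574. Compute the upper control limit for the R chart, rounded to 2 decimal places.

10.15

R̄ = (4.8 + 3.2 + 4.4 + 4.0 + 4.9 + 0.8 + 5.5) / 7 = 27.6000 / 7 = 3.9429
UCL_R = D₄·R̄ = 2.574 × 3.9429 = 10.1489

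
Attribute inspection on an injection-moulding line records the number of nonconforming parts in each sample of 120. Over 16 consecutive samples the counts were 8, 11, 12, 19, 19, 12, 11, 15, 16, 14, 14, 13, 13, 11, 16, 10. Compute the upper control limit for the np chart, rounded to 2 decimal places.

23.72

p̄ = Σdᵢ / (k·n) = 214 / (16 × 120) = 0.11146
UCL = np̄ + 3·√(np̄(1−p̄)) = 13.3750 + 3 × √(13.3750×0.88854) = 13.3750 + 3 × 3.4474 = 23.7171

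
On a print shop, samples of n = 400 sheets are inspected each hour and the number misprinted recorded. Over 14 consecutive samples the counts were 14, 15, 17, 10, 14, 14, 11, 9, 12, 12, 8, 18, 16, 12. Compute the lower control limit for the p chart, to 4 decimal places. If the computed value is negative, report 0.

p̄ = Σdᵢ / (k·n) = 182 / (14 × 400) = 0.03250
LCL = p̄ − 3·√(p̄(1−p̄)/n) = 0.03250 − 3 × 0.00887 = 0.00590

0.0059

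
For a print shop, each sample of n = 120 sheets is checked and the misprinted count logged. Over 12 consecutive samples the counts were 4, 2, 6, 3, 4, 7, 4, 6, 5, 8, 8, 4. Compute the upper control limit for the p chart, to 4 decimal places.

p̄ = Σdᵢ / (k·n) = 61 / (12 × 120) = 0.04236
UCL = p̄ + 3·√(p̄(1−p̄)/n) = 0.04236 + 3 × √(0.04236×0.95764/120) = 0.04236 + 3 × 0.01839 = 0.09752

0.0975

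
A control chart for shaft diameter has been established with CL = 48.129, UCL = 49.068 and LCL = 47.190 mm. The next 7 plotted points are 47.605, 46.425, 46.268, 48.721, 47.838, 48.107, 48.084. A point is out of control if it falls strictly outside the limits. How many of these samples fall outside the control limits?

2

Compare each point to [47.190, 49.068]: sample 2 = 46.425 < LCL; sample 3 = 46.268 < LCL.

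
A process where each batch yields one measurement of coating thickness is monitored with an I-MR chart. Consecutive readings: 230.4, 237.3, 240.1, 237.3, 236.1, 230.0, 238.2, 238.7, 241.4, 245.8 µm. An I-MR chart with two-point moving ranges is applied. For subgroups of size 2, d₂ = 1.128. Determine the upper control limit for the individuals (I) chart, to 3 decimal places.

248.050

X̄ = (230.4 + 237.3 + 240.1 + 237.3 + 236.1 + 230.0 + 238.2 + 238.7 + 241.4 + 245.8) / 10 = 237.5300
Moving ranges: 6.9, 2.8, 2.8, 1.2, 6.1, 8.2, 0.5, 2.7, 4.4; M̄R̄ = 35.6000 / 9 = 3.9556
UCL = X̄ + 3·M̄R̄/d₂ = 237.5300 + 3 × 3.9556 / 1.128 = 248.0501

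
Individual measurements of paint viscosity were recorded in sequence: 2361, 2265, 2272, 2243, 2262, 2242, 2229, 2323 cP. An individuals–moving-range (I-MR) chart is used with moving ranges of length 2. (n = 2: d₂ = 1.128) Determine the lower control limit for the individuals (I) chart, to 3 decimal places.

2169.002

X̄ = (2361 + 2265 + 2272 + 2243 + 2262 + 2242 + 2229 + 2323) / 8 = 2274.6250
Moving ranges: 96, 7, 29, 19, 20, 13, 94; M̄R̄ = 278.0000 / 7 = 39.7143
LCL = X̄ − 3·M̄R̄/d₂ = 2274.6250 − 3 × 39.7143 / 1.128 = 2169.0019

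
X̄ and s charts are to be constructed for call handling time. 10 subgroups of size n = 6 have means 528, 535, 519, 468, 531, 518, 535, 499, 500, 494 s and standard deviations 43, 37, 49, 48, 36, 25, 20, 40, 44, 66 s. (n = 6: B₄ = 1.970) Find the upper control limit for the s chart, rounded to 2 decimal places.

80.38

s̄ = (43 + 37 + 49 + 48 + 36 + 25 + 20 + 40 + 44 + 66) / 10 = 40.8000
UCL_s = B₄·s̄ = 1.970 × 40.8000 = 80.3760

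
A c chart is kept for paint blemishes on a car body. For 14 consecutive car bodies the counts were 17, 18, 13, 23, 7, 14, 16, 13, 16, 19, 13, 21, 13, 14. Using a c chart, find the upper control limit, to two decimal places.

c̄ = (17 + 18 + 13 + 23 + 7 + 14 + 16 + 13 + 16 + 19 + 13 + 21 + 13 + 14) / 14 = 217 / 14 = 15.5000
UCL = c̄ + 3√c̄ = 15.5000 + 3 × √15.5000 = 15.5000 + 3 × 3.9370 = 27.3110

27.31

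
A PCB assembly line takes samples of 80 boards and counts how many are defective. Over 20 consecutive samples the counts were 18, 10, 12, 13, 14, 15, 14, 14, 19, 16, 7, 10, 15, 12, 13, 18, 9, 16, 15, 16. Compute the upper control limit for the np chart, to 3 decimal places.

23.938

p̄ = Σdᵢ / (k·n) = 276 / (20 × 80) = 0.17250
UCL = np̄ + 3·√(np̄(1−p̄)) = 13.8000 + 3 × √(13.8000×0.82750) = 13.8000 + 3 × 3.3793 = 23.9378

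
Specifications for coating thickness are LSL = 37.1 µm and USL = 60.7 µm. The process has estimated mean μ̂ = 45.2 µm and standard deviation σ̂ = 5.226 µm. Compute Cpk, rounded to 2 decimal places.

Cpu = (USL − μ̂) / (3σ̂) = (60.7 − 45.2) / (3 × 5.226) = 0.9886; Cpl = (μ̂ − LSL) / (3σ̂) = (45.2 − 37.1) / (3 × 5.226) = 0.5166; Cpk = min(Cpu, Cpl) = 0.5166

0.52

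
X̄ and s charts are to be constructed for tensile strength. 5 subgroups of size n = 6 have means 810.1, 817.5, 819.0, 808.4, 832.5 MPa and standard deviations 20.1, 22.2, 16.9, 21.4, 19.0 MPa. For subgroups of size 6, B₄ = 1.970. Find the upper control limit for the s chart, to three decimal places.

39.242

s̄ = (20.1 + 22.2 + 16.9 + 21.4 + 19.0) / 5 = 19.9200
UCL_s = B₄·s̄ = 1.970 × 19.9200 = 39.2424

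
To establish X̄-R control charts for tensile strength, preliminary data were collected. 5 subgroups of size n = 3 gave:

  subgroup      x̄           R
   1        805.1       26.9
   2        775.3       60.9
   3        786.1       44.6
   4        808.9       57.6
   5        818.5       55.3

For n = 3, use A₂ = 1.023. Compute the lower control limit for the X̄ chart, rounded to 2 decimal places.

X̄̄ = (805.1 + 775.3 + 786.1 + 808.9 + 818.5) / 5 = 3993.9000 / 5 = 798.7800
R̄ = (26.9 + 60.9 + 44.6 + 57.6 + 55.3) / 5 = 245.3000 / 5 = 49.0600
LCL = X̄̄ − A₂·R̄ = 798.7800 − 1.023 × 49.0600 = 748.5916

748.59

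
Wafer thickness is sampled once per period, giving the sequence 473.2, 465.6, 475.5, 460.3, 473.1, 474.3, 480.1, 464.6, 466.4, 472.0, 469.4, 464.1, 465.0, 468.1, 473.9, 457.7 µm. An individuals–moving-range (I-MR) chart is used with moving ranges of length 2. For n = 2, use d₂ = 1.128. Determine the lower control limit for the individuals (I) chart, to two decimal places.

X̄ = (473.2 + 465.6 + 475.5 + 460.3 + 473.1 + 474.3 + 480.1 + 464.6 + 466.4 + 472.0 + 469.4 + 464.1 + 465.0 + 468.1 + 473.9 + 457.7) / 16 = 468.9563
Moving ranges: 7.6, 9.9, 15.2, 12.8, 1.2, 5.8, 15.5, 1.8, 5.6, 2.6, 5.3, 0.9, 3.1, 5.8, 16.2; M̄R̄ = 109.3000 / 15 = 7.2867
LCL = X̄ − 3·M̄R̄/d₂ = 468.9563 − 3 × 7.2867 / 1.128 = 449.5768

449.58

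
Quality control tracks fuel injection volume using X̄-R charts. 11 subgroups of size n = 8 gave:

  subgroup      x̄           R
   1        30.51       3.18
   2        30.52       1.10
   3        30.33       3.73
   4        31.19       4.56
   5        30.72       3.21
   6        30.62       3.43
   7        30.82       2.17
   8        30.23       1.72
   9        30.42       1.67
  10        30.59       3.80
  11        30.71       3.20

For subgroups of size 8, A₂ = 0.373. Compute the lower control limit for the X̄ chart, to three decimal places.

X̄̄ = (30.51 + 30.52 + 30.33 + 31.19 + 30.72 + 30.62 + 30.82 + 30.23 + 30.42 + 30.59 + 30.71) / 11 = 336.6600 / 11 = 30.6055
R̄ = (3.18 + 1.10 + 3.73 + 4.56 + 3.21 + 3.43 + 2.17 + 1.72 + 1.67 + 3.80 + 3.20) / 11 = 31.7700 / 11 = 2.8882
LCL = X̄̄ − A₂·R̄ = 30.6055 − 0.373 × 2.8882 = 29.5282

29.528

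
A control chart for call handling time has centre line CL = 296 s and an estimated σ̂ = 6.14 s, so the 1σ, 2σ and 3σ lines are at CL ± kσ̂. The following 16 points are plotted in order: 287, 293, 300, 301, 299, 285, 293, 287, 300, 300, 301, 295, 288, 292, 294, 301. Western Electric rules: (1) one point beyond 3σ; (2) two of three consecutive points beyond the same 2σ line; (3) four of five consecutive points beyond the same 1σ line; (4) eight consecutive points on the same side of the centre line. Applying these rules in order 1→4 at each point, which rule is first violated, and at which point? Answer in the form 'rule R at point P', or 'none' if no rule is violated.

none

Zone of each point (C = within 1σ̂, B = 1σ̂–2σ̂, A = 2σ̂–3σ̂, * = beyond 3σ̂; sign = side of CL): 1:-B, 2:-C, 3:+C, 4:+C, 5:+C, 6:-B, 7:-C, 8:-B, 9:+C, 10:+C, 11:+C, 12:-C, 13:-B, 14:-C, 15:-C, 16:+C
No rule fires across all 16 points.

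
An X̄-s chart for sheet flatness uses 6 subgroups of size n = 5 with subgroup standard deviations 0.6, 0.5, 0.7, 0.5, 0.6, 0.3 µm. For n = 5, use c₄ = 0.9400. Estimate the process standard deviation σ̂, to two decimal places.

0.57

s̄ = (0.6 + 0.5 + 0.7 + 0.5 + 0.6 + 0.3) / 6 = 0.5333
σ̂ = s̄ / c₄ = 0.5333 / 0.9400 = 0.5674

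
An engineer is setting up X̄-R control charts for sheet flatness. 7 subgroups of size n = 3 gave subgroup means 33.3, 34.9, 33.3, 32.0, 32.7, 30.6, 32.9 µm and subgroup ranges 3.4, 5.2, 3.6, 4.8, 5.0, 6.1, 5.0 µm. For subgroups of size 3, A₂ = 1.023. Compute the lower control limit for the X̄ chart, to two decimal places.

27.98

X̄̄ = (33.3 + 34.9 + 33.3 + 32.0 + 32.7 + 30.6 + 32.9) / 7 = 229.7000 / 7 = 32.8143
R̄ = (3.4 + 5.2 + 3.6 + 4.8 + 5.0 + 6.1 + 5.0) / 7 = 33.1000 / 7 = 4.7286
LCL = X̄̄ − A₂·R̄ = 32.8143 − 1.023 × 4.7286 = 27.9770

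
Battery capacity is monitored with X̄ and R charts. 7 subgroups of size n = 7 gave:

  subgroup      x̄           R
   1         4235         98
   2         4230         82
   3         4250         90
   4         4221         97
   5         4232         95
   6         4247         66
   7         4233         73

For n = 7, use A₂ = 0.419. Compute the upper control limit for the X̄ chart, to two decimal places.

4271.40

X̄̄ = (4235 + 4230 + 4250 + 4221 + 4232 + 4247 + 4233) / 7 = 29648.0000 / 7 = 4235.4286
R̄ = (98 + 82 + 90 + 97 + 95 + 66 + 73) / 7 = 601.0000 / 7 = 85.8571
UCL = X̄̄ + A₂·R̄ = 4235.4286 + 0.419 × 85.8571 = 4271.4027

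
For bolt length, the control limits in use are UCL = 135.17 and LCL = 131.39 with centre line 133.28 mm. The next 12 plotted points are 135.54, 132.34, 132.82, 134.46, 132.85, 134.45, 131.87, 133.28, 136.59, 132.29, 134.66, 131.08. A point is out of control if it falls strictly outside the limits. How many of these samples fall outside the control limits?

3

Compare each point to [131.39, 135.17]: sample 1 = 135.54 > UCL; sample 9 = 136.59 > UCL; sample 12 = 131.08 < LCL.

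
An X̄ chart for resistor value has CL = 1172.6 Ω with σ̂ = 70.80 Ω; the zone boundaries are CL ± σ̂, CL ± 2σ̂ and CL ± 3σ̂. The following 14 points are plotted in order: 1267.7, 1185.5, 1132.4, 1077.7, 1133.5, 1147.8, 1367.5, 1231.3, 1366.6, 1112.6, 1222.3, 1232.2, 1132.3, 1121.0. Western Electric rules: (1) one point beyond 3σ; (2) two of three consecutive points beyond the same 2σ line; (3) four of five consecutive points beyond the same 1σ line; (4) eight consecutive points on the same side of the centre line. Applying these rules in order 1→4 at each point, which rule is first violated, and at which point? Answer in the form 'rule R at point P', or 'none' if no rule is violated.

Zone of each point (C = within 1σ̂, B = 1σ̂–2σ̂, A = 2σ̂–3σ̂, * = beyond 3σ̂; sign = side of CL): 1:+B, 2:+C, 3:-C, 4:-B, 5:-C, 6:-C, 7:+A, 8:+C, 9:+A, 10:-C, 11:+C, 12:+C, 13:-C, 14:-C
Rule 2 (two of three consecutive points beyond the same 2σ limit) is satisfied at point 9.

rule 2 at point 9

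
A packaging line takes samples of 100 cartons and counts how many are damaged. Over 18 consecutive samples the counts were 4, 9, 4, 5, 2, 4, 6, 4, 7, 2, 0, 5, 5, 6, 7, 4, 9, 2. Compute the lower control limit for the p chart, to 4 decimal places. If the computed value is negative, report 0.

0.0000

p̄ = Σdᵢ / (k·n) = 85 / (18 × 100) = 0.04722
LCL = p̄ − 3·√(p̄(1−p̄)/n) = 0.04722 − 3 × 0.02121 = -0.01641 → 0 (negative, so LCL = 0)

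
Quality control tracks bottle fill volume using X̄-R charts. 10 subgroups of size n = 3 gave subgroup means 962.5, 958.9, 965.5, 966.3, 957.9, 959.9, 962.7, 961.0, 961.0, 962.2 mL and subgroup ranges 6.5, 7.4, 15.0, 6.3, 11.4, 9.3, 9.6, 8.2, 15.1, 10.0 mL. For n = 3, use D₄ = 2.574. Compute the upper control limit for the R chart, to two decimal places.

R̄ = (6.5 + 7.4 + 15.0 + 6.3 + 11.4 + 9.3 + 9.6 + 8.2 + 15.1 + 10.0) / 10 = 98.8000 / 10 = 9.8800
UCL_R = D₄·R̄ = 2.574 × 9.8800 = 25.4311

25.43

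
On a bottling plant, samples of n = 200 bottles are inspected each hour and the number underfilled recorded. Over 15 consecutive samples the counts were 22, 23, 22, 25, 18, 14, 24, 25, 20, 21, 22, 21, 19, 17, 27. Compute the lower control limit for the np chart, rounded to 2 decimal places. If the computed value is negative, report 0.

8.24

p̄ = Σdᵢ / (k·n) = 320 / (15 × 200) = 0.10667
LCL = np̄ − 3·√(np̄(1−p̄)) = 21.3333 − 3 × 4.3655 = 8.2368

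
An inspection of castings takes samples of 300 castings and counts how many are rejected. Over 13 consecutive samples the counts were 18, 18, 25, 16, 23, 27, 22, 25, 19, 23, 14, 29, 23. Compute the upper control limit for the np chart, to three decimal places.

p̄ = Σdᵢ / (k·n) = 282 / (13 × 300) = 0.07231
UCL = np̄ + 3·√(np̄(1−p̄)) = 21.6923 + 3 × √(21.6923×0.92769) = 21.6923 + 3 × 4.4860 = 35.1502

35.150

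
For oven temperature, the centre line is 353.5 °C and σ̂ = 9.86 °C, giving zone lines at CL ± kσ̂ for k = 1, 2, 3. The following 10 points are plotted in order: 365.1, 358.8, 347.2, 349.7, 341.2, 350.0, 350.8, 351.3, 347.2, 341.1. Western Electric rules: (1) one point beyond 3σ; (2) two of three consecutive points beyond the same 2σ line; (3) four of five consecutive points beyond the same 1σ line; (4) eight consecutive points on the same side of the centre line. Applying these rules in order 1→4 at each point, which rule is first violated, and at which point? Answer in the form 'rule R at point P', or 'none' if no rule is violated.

rule 4 at point 10

Zone of each point (C = within 1σ̂, B = 1σ̂–2σ̂, A = 2σ̂–3σ̂, * = beyond 3σ̂; sign = side of CL): 1:+B, 2:+C, 3:-C, 4:-C, 5:-B, 6:-C, 7:-C, 8:-C, 9:-C, 10:-B
Rule 4 (eight consecutive points on the same side of the centre line) is satisfied at point 10.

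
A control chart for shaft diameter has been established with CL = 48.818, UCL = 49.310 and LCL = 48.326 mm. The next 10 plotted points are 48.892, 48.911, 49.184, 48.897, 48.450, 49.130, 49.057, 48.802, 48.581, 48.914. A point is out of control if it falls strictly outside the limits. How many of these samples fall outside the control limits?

All 10 points lie within [48.326, 49.310].

0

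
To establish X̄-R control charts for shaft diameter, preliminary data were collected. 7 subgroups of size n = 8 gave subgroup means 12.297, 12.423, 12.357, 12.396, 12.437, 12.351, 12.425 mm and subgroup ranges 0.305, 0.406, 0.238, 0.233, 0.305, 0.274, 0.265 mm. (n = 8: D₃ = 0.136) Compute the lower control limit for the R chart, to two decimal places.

0.04

R̄ = (0.305 + 0.406 + 0.238 + 0.233 + 0.305 + 0.274 + 0.265) / 7 = 2.0260 / 7 = 0.2894
LCL_R = D₃·R̄ = 0.136 × 0.2894 = 0.0394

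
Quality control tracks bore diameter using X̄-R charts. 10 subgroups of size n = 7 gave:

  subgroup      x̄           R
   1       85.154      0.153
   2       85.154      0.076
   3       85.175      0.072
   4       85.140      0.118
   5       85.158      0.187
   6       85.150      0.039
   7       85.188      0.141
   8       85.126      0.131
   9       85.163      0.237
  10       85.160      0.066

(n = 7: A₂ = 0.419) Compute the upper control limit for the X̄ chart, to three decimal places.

X̄̄ = (85.154 + 85.154 + 85.175 + 85.140 + 85.158 + 85.150 + 85.188 + 85.126 + 85.163 + 85.160) / 10 = 851.5680 / 10 = 85.1568
R̄ = (0.153 + 0.076 + 0.072 + 0.118 + 0.187 + 0.039 + 0.141 + 0.131 + 0.237 + 0.066) / 10 = 1.2200 / 10 = 0.1220
UCL = X̄̄ + A₂·R̄ = 85.1568 + 0.419 × 0.1220 = 85.2079

85.208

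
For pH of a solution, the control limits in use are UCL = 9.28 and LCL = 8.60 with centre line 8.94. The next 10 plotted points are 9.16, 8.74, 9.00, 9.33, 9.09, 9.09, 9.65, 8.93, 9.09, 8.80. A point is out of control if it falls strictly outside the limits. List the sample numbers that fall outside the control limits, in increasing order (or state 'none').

4, 7

Compare each point to [8.60, 9.28]: sample 4 = 9.33 > UCL; sample 7 = 9.65 > UCL.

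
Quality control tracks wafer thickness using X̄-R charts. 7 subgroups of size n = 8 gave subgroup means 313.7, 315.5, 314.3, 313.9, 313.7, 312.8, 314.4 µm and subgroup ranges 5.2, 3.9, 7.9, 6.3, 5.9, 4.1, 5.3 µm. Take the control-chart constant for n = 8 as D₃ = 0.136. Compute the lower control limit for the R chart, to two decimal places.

0.75

R̄ = (5.2 + 3.9 + 7.9 + 6.3 + 5.9 + 4.1 + 5.3) / 7 = 38.6000 / 7 = 5.5143
LCL_R = D₃·R̄ = 0.136 × 5.5143 = 0.7499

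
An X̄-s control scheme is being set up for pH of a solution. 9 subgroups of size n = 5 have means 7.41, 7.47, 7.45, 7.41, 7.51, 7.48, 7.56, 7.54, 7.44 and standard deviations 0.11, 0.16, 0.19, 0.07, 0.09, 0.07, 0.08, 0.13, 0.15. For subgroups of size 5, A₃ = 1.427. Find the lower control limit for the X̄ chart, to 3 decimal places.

X̄̄ = (7.41 + 7.47 + 7.45 + 7.41 + 7.51 + 7.48 + 7.56 + 7.54 + 7.44) / 9 = 7.4744
s̄ = (0.11 + 0.16 + 0.19 + 0.07 + 0.09 + 0.07 + 0.08 + 0.13 + 0.15) / 9 = 0.1167
LCL = X̄̄ − A₃·s̄ = 7.4744 − 1.427 × 0.1167 = 7.3080

7.308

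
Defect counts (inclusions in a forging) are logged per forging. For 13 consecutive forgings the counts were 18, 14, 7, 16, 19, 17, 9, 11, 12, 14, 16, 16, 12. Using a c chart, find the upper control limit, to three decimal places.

25.117

c̄ = (18 + 14 + 7 + 16 + 19 + 17 + 9 + 11 + 12 + 14 + 16 + 16 + 12) / 13 = 181 / 13 = 13.9231
UCL = c̄ + 3√c̄ = 13.9231 + 3 × √13.9231 = 13.9231 + 3 × 3.7314 = 25.1172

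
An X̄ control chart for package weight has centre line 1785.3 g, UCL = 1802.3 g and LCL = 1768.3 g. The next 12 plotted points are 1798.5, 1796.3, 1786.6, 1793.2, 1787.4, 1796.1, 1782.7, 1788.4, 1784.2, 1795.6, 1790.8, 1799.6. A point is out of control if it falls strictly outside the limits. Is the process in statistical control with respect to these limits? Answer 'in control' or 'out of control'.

All 12 points lie within [1768.3, 1802.3].

in control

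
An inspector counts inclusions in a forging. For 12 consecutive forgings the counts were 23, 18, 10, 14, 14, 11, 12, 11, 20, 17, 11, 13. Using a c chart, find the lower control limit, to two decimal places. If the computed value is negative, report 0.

c̄ = (23 + 18 + 10 + 14 + 14 + 11 + 12 + 11 + 20 + 17 + 11 + 13) / 12 = 174 / 12 = 14.5000
LCL = c̄ − 3√c̄ = 14.5000 − 3 × 3.8079 = 3.0763

3.08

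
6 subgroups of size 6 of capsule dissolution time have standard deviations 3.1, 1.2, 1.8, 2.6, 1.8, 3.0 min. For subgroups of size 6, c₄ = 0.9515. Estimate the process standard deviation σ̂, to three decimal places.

2.365

s̄ = (3.1 + 1.2 + 1.8 + 2.6 + 1.8 + 3.0) / 6 = 2.2500
σ̂ = s̄ / c₄ = 2.2500 / 0.9515 = 2.3647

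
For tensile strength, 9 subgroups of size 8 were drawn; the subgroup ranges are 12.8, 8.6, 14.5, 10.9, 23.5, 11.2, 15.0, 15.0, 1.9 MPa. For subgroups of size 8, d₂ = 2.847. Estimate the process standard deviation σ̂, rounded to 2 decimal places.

R̄ = (12.8 + 8.6 + 14.5 + 10.9 + 23.5 + 11.2 + 15.0 + 15.0 + 1.9) / 9 = 12.6000
σ̂ = R̄ / d₂ = 12.6000 / 2.847 = 4.4257

4.43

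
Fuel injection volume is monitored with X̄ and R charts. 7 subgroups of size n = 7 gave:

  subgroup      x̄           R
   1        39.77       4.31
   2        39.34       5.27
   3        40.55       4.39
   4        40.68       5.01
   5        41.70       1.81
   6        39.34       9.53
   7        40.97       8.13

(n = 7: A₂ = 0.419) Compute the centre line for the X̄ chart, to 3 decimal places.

40.336

X̄̄ = (39.77 + 39.34 + 40.55 + 40.68 + 41.70 + 39.34 + 40.97) / 7 = 282.3500 / 7 = 40.3357
CL = X̄̄ = 40.3357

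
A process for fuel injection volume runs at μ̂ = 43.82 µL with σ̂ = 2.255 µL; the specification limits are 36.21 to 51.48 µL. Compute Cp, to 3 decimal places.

1.129

Cp = (USL − LSL) / (6σ̂) = (51.48 − 36.21) / (6 × 2.255) = 15.2700 / 13.5300 = 1.1286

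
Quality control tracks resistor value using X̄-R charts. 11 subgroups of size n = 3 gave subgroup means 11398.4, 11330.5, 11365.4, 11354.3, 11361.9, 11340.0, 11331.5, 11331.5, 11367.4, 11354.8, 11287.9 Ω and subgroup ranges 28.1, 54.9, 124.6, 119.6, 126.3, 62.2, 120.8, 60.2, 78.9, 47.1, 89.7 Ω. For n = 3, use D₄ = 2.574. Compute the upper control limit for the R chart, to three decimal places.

213.502

R̄ = (28.1 + 54.9 + 124.6 + 119.6 + 126.3 + 62.2 + 120.8 + 60.2 + 78.9 + 47.1 + 89.7) / 11 = 912.4000 / 11 = 82.9455
UCL_R = D₄·R̄ = 2.574 × 82.9455 = 213.5016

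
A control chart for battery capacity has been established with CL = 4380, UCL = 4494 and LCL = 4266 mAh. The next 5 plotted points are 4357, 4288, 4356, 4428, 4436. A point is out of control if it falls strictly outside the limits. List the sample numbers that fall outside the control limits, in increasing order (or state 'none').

All 5 points lie within [4266, 4494].

none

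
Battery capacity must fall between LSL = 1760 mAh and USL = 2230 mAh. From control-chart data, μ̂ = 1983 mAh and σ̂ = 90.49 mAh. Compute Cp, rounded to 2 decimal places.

0.87

Cp = (USL − LSL) / (6σ̂) = (2230 − 1760) / (6 × 90.49) = 470.0000 / 542.9400 = 0.8657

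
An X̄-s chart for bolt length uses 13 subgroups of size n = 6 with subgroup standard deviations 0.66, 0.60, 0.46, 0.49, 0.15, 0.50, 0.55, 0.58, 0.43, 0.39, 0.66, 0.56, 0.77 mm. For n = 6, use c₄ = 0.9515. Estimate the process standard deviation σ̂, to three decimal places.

0.550

s̄ = (0.66 + 0.60 + 0.46 + 0.49 + 0.15 + 0.50 + 0.55 + 0.58 + 0.43 + 0.39 + 0.66 + 0.56 + 0.77) / 13 = 0.5231
σ̂ = s̄ / c₄ = 0.5231 / 0.9515 = 0.5497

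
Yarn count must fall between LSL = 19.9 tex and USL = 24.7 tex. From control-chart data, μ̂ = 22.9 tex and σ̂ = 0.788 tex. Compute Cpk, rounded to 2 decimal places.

0.76

Cpu = (USL − μ̂) / (3σ̂) = (24.7 − 22.9) / (3 × 0.788) = 0.7614; Cpl = (μ̂ − LSL) / (3σ̂) = (22.9 − 19.9) / (3 × 0.788) = 1.2690; Cpk = min(Cpu, Cpl) = 0.7614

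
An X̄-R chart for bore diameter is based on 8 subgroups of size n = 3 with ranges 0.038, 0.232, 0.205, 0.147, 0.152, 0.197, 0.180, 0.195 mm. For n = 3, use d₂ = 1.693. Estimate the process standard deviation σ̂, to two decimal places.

0.10

R̄ = (0.038 + 0.232 + 0.205 + 0.147 + 0.152 + 0.197 + 0.180 + 0.195) / 8 = 0.1683
σ̂ = R̄ / d₂ = 0.1683 / 1.693 = 0.0994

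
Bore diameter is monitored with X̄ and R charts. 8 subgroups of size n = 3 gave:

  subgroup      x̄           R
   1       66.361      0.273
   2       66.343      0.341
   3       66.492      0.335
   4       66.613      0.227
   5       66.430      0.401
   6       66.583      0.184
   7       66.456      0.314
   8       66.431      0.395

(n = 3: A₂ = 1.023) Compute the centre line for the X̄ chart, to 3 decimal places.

66.464

X̄̄ = (66.361 + 66.343 + 66.492 + 66.613 + 66.430 + 66.583 + 66.456 + 66.431) / 8 = 531.7090 / 8 = 66.4636
CL = X̄̄ = 66.4636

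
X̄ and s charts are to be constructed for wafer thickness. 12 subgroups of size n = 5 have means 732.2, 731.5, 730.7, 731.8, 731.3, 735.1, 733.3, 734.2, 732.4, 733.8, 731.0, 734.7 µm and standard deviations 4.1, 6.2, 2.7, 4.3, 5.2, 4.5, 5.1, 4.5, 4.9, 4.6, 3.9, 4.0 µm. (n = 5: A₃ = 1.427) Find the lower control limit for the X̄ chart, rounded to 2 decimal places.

X̄̄ = (732.2 + 731.5 + 730.7 + 731.8 + 731.3 + 735.1 + 733.3 + 734.2 + 732.4 + 733.8 + 731.0 + 734.7) / 12 = 732.6667
s̄ = (4.1 + 6.2 + 2.7 + 4.3 + 5.2 + 4.5 + 5.1 + 4.5 + 4.9 + 4.6 + 3.9 + 4.0) / 12 = 4.5000
LCL = X̄̄ − A₃·s̄ = 732.6667 − 1.427 × 4.5000 = 726.2452

726.25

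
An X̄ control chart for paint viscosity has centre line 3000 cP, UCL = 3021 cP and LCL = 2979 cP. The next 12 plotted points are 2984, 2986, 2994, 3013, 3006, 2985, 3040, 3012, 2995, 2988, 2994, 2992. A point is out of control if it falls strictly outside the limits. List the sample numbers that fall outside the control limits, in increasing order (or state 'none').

Compare each point to [2979, 3021]: sample 7 = 3040 > UCL.

7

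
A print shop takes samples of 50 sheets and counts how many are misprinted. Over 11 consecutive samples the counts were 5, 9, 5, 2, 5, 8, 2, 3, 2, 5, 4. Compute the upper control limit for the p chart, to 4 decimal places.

0.2129

p̄ = Σdᵢ / (k·n) = 50 / (11 × 50) = 0.09091
UCL = p̄ + 3·√(p̄(1−p̄)/n) = 0.09091 + 3 × √(0.09091×0.90909/50) = 0.09091 + 3 × 0.04066 = 0.21288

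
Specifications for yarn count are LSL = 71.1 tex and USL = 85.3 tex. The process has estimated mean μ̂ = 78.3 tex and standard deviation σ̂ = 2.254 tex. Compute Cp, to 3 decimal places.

Cp = (USL − LSL) / (6σ̂) = (85.3 − 71.1) / (6 × 2.254) = 14.2000 / 13.5240 = 1.0500

1.050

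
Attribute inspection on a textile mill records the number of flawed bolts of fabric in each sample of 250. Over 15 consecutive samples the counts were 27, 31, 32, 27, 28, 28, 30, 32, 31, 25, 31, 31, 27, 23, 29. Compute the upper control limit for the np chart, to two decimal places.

p̄ = Σdᵢ / (k·n) = 432 / (15 × 250) = 0.11520
UCL = np̄ + 3·√(np̄(1−p̄)) = 28.8000 + 3 × √(28.8000×0.88480) = 28.8000 + 3 × 5.0480 = 43.9440

43.94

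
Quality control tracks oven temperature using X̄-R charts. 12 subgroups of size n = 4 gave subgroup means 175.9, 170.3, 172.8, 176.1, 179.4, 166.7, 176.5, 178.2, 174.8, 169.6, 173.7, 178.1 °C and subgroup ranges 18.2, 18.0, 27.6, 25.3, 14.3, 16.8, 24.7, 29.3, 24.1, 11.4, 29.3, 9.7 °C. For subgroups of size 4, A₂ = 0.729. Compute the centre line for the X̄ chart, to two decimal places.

X̄̄ = (175.9 + 170.3 + 172.8 + 176.1 + 179.4 + 166.7 + 176.5 + 178.2 + 174.8 + 169.6 + 173.7 + 178.1) / 12 = 2092.1000 / 12 = 174.3417
CL = X̄̄ = 174.3417

174.34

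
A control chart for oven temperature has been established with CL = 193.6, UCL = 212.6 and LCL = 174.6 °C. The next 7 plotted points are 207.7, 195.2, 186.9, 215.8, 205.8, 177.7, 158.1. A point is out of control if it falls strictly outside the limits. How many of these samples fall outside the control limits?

Compare each point to [174.6, 212.6]: sample 4 = 215.8 > UCL; sample 7 = 158.1 < LCL.

2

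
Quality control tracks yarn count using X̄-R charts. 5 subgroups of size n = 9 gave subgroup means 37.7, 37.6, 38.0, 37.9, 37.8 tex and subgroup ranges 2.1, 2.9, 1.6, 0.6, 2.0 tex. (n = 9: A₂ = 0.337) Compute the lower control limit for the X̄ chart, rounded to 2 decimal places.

37.18

X̄̄ = (37.7 + 37.6 + 38.0 + 37.9 + 37.8) / 5 = 189.0000 / 5 = 37.8000
R̄ = (2.1 + 2.9 + 1.6 + 0.6 + 2.0) / 5 = 9.2000 / 5 = 1.8400
LCL = X̄̄ − A₂·R̄ = 37.8000 − 0.337 × 1.8400 = 37.1799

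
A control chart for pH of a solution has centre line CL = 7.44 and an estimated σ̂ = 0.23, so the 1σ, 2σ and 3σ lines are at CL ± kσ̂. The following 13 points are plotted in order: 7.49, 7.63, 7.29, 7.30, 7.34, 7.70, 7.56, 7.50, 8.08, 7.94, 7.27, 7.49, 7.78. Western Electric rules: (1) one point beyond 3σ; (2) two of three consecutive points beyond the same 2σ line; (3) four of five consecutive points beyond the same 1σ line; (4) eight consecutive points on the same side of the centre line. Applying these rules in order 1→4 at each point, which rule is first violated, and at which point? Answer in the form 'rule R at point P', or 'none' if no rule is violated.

rule 2 at point 10

Zone of each point (C = within 1σ̂, B = 1σ̂–2σ̂, A = 2σ̂–3σ̂, * = beyond 3σ̂; sign = side of CL): 1:+C, 2:+C, 3:-C, 4:-C, 5:-C, 6:+B, 7:+C, 8:+C, 9:+A, 10:+A, 11:-C, 12:+C, 13:+B
Rule 2 (two of three consecutive points beyond the same 2σ limit) is satisfied at point 10.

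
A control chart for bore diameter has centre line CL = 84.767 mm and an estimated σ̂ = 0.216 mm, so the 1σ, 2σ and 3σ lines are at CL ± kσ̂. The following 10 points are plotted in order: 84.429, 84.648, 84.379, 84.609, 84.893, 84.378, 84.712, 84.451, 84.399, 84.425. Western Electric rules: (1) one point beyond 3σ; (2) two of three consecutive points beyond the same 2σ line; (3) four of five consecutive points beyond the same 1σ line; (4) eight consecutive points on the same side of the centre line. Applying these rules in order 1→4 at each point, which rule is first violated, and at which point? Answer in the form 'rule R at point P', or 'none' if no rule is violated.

Zone of each point (C = within 1σ̂, B = 1σ̂–2σ̂, A = 2σ̂–3σ̂, * = beyond 3σ̂; sign = side of CL): 1:-B, 2:-C, 3:-B, 4:-C, 5:+C, 6:-B, 7:-C, 8:-B, 9:-B, 10:-B
Rule 3 (four of five consecutive points beyond the same 1σ limit) is satisfied at point 10.

rule 3 at point 10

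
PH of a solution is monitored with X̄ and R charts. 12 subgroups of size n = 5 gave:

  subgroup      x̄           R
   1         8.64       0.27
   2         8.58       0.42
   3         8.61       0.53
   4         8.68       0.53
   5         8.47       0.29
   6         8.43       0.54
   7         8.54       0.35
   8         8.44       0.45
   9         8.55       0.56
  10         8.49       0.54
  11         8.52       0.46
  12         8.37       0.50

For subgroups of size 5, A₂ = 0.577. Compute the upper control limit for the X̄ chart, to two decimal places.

X̄̄ = (8.64 + 8.58 + 8.61 + 8.68 + 8.47 + 8.43 + 8.54 + 8.44 + 8.55 + 8.49 + 8.52 + 8.37) / 12 = 102.3200 / 12 = 8.5267
R̄ = (0.27 + 0.42 + 0.53 + 0.53 + 0.29 + 0.54 + 0.35 + 0.45 + 0.56 + 0.54 + 0.46 + 0.50) / 12 = 5.4400 / 12 = 0.4533
UCL = X̄̄ + A₂·R̄ = 8.5267 + 0.577 × 0.4533 = 8.7882

8.79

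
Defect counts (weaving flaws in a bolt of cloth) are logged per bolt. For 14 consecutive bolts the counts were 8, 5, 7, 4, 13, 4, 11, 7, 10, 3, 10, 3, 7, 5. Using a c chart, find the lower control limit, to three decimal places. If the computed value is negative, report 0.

0.000

c̄ = (8 + 5 + 7 + 4 + 13 + 4 + 11 + 7 + 10 + 3 + 10 + 3 + 7 + 5) / 14 = 97 / 14 = 6.9286
LCL = c̄ − 3√c̄ = 6.9286 − 3 × 2.6322 = -0.9681 → 0 (cannot be negative)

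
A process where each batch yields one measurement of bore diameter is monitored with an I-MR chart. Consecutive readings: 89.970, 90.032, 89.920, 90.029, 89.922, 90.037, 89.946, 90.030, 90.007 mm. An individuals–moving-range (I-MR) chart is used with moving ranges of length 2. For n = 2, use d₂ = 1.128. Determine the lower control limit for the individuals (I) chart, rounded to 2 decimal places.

89.75

X̄ = (89.970 + 90.032 + 89.920 + 90.029 + 89.922 + 90.037 + 89.946 + 90.030 + 90.007) / 9 = 89.9881
Moving ranges: 0.062, 0.112, 0.109, 0.107, 0.115, 0.091, 0.084, 0.023; M̄R̄ = 0.7030 / 8 = 0.0879
LCL = X̄ − 3·M̄R̄/d₂ = 89.9881 − 3 × 0.0879 / 1.128 = 89.7544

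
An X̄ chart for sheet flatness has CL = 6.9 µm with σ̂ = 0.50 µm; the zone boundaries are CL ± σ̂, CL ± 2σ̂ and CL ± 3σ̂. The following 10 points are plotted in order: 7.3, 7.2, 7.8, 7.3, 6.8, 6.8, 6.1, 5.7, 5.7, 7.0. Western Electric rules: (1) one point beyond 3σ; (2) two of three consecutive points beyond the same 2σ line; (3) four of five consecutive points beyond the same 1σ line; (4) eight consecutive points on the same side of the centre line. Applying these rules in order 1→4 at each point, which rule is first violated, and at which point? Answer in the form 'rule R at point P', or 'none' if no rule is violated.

rule 2 at point 9

Zone of each point (C = within 1σ̂, B = 1σ̂–2σ̂, A = 2σ̂–3σ̂, * = beyond 3σ̂; sign = side of CL): 1:+C, 2:+C, 3:+B, 4:+C, 5:-C, 6:-C, 7:-B, 8:-A, 9:-A, 10:+C
Rule 2 (two of three consecutive points beyond the same 2σ limit) is satisfied at point 9.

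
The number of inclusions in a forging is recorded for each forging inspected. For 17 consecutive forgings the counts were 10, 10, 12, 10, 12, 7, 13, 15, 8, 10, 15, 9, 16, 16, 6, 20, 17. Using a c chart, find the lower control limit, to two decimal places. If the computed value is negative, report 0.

c̄ = (10 + 10 + 12 + 10 + 12 + 7 + 13 + 15 + 8 + 10 + 15 + 9 + 16 + 16 + 6 + 20 + 17) / 17 = 206 / 17 = 12.1176
LCL = c̄ − 3√c̄ = 12.1176 − 3 × 3.4810 = 1.6745

1.67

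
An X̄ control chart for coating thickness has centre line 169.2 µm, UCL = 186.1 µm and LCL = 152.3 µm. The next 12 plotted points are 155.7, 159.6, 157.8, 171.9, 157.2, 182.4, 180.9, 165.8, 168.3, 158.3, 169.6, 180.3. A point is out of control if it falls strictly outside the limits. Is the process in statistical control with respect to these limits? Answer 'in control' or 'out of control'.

All 12 points lie within [152.3, 186.1].

in control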